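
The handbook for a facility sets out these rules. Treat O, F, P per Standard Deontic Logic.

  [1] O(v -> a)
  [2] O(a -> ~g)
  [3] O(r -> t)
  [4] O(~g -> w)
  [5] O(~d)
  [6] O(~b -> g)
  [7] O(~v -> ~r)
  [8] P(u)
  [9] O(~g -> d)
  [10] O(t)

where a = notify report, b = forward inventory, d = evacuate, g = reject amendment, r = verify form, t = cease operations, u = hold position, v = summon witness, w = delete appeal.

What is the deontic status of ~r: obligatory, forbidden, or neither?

Obligatory

From premise 5 we have O(~d).
Premise 9, O(~g -> d), contraposes to O(~d -> g); with O(~d) we get O(g).
Premise 2, O(a -> ~g), contraposes to O(g -> ~a); with O(g) we get O(~a).
The contrapositive of premise 1 (O(v -> a)) is O(~a -> ~v), and O(~a) is already established, so O(~v).
From O(~v) and premise 7, O(~v -> ~r), we obtain O(~r).
Premises 3, 4, 6, 8, 10 do not contribute to this derivation.
Hence ~r is obligatory.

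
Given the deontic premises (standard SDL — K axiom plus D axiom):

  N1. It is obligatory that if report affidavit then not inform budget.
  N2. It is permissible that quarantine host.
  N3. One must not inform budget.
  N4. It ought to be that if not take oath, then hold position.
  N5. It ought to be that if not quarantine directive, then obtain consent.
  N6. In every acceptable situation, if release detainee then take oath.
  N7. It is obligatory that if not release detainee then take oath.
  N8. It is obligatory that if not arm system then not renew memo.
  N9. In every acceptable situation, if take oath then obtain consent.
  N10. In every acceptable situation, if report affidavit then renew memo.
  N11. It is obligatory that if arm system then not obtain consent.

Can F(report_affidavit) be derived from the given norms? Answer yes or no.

Premises 6 and 7 cover both cases: O(release_detainee → take_oath) and O(¬release_detainee → take_oath). Since release_detainee ∨ ¬release_detainee is a tautology, O(take_oath) follows.
From O(take_oath) and premise 9, O(take_oath → obtain_consent), we obtain O(obtain_consent).
Premise 11, O(arm_system → ¬obtain_consent), contraposes to O(obtain_consent → ¬arm_system); with O(obtain_consent) we get O(¬arm_system).
Premise 8 is O(¬arm_system → ¬renew_memo); since O(¬arm_system), deontic closure gives O(¬renew_memo).
Premise 10 is O(report_affidavit → renew_memo); contrapositively O(¬renew_memo → ¬report_affidavit). Since O(¬renew_memo) holds, K gives O(¬report_affidavit).
Premises 1, 2, 3, 4, 5 do not contribute to this derivation.
So O(¬report_affidavit) holds, i.e. F(report_affidavit). The claim follows.

Yes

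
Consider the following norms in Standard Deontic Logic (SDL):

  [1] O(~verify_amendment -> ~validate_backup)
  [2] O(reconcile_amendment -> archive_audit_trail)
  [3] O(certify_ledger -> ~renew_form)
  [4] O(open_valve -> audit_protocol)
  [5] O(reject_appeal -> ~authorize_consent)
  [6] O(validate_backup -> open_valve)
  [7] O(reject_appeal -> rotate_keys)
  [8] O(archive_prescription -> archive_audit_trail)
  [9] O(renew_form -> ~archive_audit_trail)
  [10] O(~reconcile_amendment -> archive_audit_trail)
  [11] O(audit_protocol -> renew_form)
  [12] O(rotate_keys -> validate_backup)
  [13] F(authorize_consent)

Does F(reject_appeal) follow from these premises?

Yes

Premises 2 and 10 are O(reconcile_amendment -> archive_audit_trail) and O(~reconcile_amendment -> archive_audit_trail); every ideal world satisfies reconcile_amendment or ~reconcile_amendment, so in either case archive_audit_trail holds — hence O(archive_audit_trail).
Premise 9 is O(renew_form -> ~archive_audit_trail); contrapositively O(archive_audit_trail -> ~renew_form). Since O(archive_audit_trail) holds, K gives O(~renew_form).
Premise 11, O(audit_protocol -> renew_form), contraposes to O(~renew_form -> ~audit_protocol); with O(~renew_form) we get O(~audit_protocol).
Premise 4 is O(open_valve -> audit_protocol); contrapositively O(~audit_protocol -> ~open_valve). Since O(~audit_protocol) holds, K gives O(~open_valve).
The contrapositive of premise 6 (O(validate_backup -> open_valve)) is O(~open_valve -> ~validate_backup), and O(~open_valve) is already established, so O(~validate_backup).
The contrapositive of premise 12 (O(rotate_keys -> validate_backup)) is O(~validate_backup -> ~rotate_keys), and O(~validate_backup) is already established, so O(~rotate_keys).
Premise 7 is O(reject_appeal -> rotate_keys); contrapositively O(~rotate_keys -> ~reject_appeal). Since O(~rotate_keys) holds, K gives O(~reject_appeal).
Premises 1, 3, 5, 8, 13 do not contribute to this derivation.
So O(~reject_appeal) holds, i.e. F(reject_appeal). The claim follows.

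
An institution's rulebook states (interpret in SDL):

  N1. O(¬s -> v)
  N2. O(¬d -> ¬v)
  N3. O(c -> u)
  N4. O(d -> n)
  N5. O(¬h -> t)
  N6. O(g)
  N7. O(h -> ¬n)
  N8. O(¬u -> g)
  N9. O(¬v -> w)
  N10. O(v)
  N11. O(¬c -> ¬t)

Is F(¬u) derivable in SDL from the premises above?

Yes

From premise 10 we have O(v).
The contrapositive of premise 2 (O(¬d -> ¬v)) is O(v -> d), and O(v) is already established, so O(d).
Premise 4 is O(d -> n); since O(d), deontic closure gives O(n).
Premise 7 is O(h -> ¬n); contrapositively O(n -> ¬h). Since O(n) holds, K gives O(¬h).
With premise 5, O(¬h -> t), the K-axiom yields O(t).
Premise 11 is O(¬c -> ¬t); contrapositively O(t -> c). Since O(t) holds, K gives O(c).
Applying K to premise 3 (O(c -> u)) and O(c) yields O(u).
Premises 1, 6, 8, 9 do not contribute to this derivation.
So O(u) holds, i.e. F(¬u). The claim follows.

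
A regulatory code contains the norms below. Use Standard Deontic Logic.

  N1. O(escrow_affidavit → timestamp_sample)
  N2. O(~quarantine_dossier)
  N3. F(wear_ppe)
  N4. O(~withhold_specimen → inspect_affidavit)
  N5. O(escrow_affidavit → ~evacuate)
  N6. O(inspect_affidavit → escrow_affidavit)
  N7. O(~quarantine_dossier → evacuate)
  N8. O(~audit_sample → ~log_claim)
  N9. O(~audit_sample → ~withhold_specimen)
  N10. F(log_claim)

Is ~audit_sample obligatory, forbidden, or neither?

Premise 2 states O(~quarantine_dossier) outright.
Applying K to premise 7 (O(~quarantine_dossier → evacuate)) and O(~quarantine_dossier) yields O(evacuate).
The contrapositive of premise 5 (O(escrow_affidavit → ~evacuate)) is O(evacuate → ~escrow_affidavit), and O(evacuate) is already established, so O(~escrow_affidavit).
Premise 6 is O(inspect_affidavit → escrow_affidavit); contrapositively O(~escrow_affidavit → ~inspect_affidavit). Since O(~escrow_affidavit) holds, K gives O(~inspect_affidavit).
Premise 4, O(~withhold_specimen → inspect_affidavit), contraposes to O(~inspect_affidavit → withhold_specimen); with O(~inspect_affidavit) we get O(withhold_specimen).
The contrapositive of premise 9 (O(~audit_sample → ~withhold_specimen)) is O(withhold_specimen → audit_sample), and O(withhold_specimen) is already established, so O(audit_sample).
Premises 1, 3, 8, 10 do not contribute to this derivation.
Thus O(audit_sample), which is F(~audit_sample): ~audit_sample is forbidden.

Forbidden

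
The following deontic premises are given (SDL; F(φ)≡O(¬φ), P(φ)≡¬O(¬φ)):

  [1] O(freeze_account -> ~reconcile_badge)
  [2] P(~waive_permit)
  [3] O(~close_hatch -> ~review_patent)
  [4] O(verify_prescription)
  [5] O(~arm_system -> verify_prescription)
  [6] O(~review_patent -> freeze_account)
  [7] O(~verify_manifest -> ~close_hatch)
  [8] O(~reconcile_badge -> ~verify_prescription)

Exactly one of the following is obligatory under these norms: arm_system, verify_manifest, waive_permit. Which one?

Premise 4 gives O(verify_prescription).
Premise 8, O(~reconcile_badge -> ~verify_prescription), contraposes to O(verify_prescription -> reconcile_badge); with O(verify_prescription) we get O(reconcile_badge).
Premise 1 is O(freeze_account -> ~reconcile_badge); contrapositively O(reconcile_badge -> ~freeze_account). Since O(reconcile_badge) holds, K gives O(~freeze_account).
Premise 6 is O(~review_patent -> freeze_account); contrapositively O(~freeze_account -> review_patent). Since O(~freeze_account) holds, K gives O(review_patent).
Premise 3 is O(~close_hatch -> ~review_patent); contrapositively O(review_patent -> close_hatch). Since O(review_patent) holds, K gives O(close_hatch).
Premise 7 is O(~verify_manifest -> ~close_hatch); contrapositively O(close_hatch -> verify_manifest). Since O(close_hatch) holds, K gives O(verify_manifest).
So O(verify_manifest) holds — verify_manifest is obligatory. None of the other listed options is made obligatory by any chain of premises.

verify_manifest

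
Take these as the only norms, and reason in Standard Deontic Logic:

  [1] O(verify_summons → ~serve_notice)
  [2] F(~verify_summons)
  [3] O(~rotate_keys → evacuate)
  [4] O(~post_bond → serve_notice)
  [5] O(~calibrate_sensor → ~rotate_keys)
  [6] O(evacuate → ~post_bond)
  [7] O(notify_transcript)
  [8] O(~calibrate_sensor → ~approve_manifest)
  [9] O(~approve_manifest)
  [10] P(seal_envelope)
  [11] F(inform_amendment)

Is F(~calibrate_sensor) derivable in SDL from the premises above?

Premise 2 is F(~verify_summons), i.e. O(verify_summons).
Premise 1 is O(verify_summons → ~serve_notice); since O(verify_summons), deontic closure gives O(~serve_notice).
Premise 4 is O(~post_bond → serve_notice); contrapositively O(~serve_notice → post_bond). Since O(~serve_notice) holds, K gives O(post_bond).
Premise 6 is O(evacuate → ~post_bond); contrapositively O(post_bond → ~evacuate). Since O(post_bond) holds, K gives O(~evacuate).
Premise 3 is O(~rotate_keys → evacuate); contrapositively O(~evacuate → rotate_keys). Since O(~evacuate) holds, K gives O(rotate_keys).
Premise 5, O(~calibrate_sensor → ~rotate_keys), contraposes to O(rotate_keys → calibrate_sensor); with O(rotate_keys) we get O(calibrate_sensor).
Premises 7, 8, 9, 10, 11 do not contribute to this derivation.
So O(calibrate_sensor) holds, i.e. F(~calibrate_sensor). The claim follows.

Yes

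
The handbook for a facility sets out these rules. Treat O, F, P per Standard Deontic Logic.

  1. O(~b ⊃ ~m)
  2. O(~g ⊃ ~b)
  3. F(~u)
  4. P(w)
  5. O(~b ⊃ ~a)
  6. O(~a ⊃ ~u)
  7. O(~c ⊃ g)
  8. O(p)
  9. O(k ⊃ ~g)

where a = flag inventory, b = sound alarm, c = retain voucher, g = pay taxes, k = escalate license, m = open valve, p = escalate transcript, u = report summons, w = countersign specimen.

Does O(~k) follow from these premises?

Premise 3, F(~u), is equivalent to O(u).
Premise 6 is O(~a ⊃ ~u); contrapositively O(u ⊃ a). Since O(u) holds, K gives O(a).
The contrapositive of premise 5 (O(~b ⊃ ~a)) is O(a ⊃ b), and O(a) is already established, so O(b).
Premise 2, O(~g ⊃ ~b), contraposes to O(b ⊃ g); with O(b) we get O(g).
Premise 9, O(k ⊃ ~g), contraposes to O(g ⊃ ~k); with O(g) we get O(~k).
Premises 1, 4, 7, 8 do not contribute to this derivation.
So O(~k) follows.

Yes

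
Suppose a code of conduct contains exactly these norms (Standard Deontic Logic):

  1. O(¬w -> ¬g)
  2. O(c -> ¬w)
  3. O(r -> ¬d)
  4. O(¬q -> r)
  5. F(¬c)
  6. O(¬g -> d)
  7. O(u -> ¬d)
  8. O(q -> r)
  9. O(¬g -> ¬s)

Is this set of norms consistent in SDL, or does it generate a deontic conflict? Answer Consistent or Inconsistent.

Inconsistent

Premises 8 and 4 are O(q -> r) and O(¬q -> r); every ideal world satisfies q or ¬q, so in either case r holds — hence O(r).
Premise 3 is O(r -> ¬d); since O(r), deontic closure gives O(¬d).
Premise 6, O(¬g -> d), contraposes to O(¬d -> g); with O(¬d) we get O(g).
The contrapositive of premise 1 (O(¬w -> ¬g)) is O(g -> w), and O(g) is already established, so O(w).
Premise 2 is O(c -> ¬w); contrapositively O(w -> ¬c). Since O(w) holds, K gives O(¬c).
Yet premise 5 is F(¬c), i.e. O(c).
We now have both O(¬c) and O(c) — c is simultaneously obligatory and forbidden, violating the D-axiom.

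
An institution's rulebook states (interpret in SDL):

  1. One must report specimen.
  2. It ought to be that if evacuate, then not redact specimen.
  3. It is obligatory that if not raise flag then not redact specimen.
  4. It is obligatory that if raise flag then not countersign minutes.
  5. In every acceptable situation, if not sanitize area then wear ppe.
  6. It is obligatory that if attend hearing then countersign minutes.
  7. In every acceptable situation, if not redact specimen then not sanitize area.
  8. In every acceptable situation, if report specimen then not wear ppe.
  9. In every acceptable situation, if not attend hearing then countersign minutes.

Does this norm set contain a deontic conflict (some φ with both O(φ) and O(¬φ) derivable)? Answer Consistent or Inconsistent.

Inconsistent

Premises 9 and 6 are O(¬attend_hearing → countersign_minutes) and O(attend_hearing → countersign_minutes); every ideal world satisfies ¬attend_hearing or attend_hearing, so in either case countersign_minutes holds — hence O(countersign_minutes).
The contrapositive of premise 4 (O(raise_flag → ¬countersign_minutes)) is O(countersign_minutes → ¬raise_flag), and O(countersign_minutes) is already established, so O(¬raise_flag).
Premise 3 is O(¬raise_flag → ¬redact_specimen); since O(¬raise_flag), deontic closure gives O(¬redact_specimen).
Applying K to premise 7 (O(¬redact_specimen → ¬sanitize_area)) and O(¬redact_specimen) yields O(¬sanitize_area).
With premise 5, O(¬sanitize_area → wear_ppe), the K-axiom yields O(wear_ppe).
Premise 8, O(report_specimen → ¬wear_ppe), contraposes to O(wear_ppe → ¬report_specimen); with O(wear_ppe) we get O(¬report_specimen).
Yet premise 1 states O(report_specimen).
We now have both O(¬report_specimen) and O(report_specimen) — report_specimen is simultaneously obligatory and forbidden, violating the D-axiom.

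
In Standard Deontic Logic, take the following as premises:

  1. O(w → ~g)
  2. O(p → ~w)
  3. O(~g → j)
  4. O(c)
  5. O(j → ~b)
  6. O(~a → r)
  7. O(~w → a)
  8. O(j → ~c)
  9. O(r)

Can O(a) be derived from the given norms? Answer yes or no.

Yes

Premise 4 gives O(c).
Premise 8, O(j → ~c), contraposes to O(c → ~j); with O(c) we get O(~j).
Premise 3, O(~g → j), contraposes to O(~j → g); with O(~j) we get O(g).
Premise 1 is O(w → ~g); contrapositively O(g → ~w). Since O(g) holds, K gives O(~w).
Premise 7 is O(~w → a); since O(~w), deontic closure gives O(a).
Premises 2, 5, 6, 9 do not contribute to this derivation.
So O(a) follows.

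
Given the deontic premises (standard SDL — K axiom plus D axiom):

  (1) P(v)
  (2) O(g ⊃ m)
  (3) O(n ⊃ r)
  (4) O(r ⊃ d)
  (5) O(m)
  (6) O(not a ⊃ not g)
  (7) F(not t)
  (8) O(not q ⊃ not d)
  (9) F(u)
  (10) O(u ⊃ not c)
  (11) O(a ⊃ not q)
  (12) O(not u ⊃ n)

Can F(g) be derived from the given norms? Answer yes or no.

Yes

Premise 9, F(u), is equivalent to O(not u).
Premise 12 is O(not u ⊃ n); since O(not u), deontic closure gives O(n).
Applying K to premise 3 (O(n ⊃ r)) and O(n) yields O(r).
From O(r) and premise 4, O(r ⊃ d), we obtain O(d).
Premise 8 is O(not q ⊃ not d); contrapositively O(d ⊃ q). Since O(d) holds, K gives O(q).
Premise 11, O(a ⊃ not q), contraposes to O(q ⊃ not a); with O(q) we get O(not a).
From O(not a) and premise 6, O(not a ⊃ not g), we obtain O(not g).
Premises 1, 2, 5, 7, 10 do not contribute to this derivation.
So O(not g) holds, i.e. F(g). The claim follows.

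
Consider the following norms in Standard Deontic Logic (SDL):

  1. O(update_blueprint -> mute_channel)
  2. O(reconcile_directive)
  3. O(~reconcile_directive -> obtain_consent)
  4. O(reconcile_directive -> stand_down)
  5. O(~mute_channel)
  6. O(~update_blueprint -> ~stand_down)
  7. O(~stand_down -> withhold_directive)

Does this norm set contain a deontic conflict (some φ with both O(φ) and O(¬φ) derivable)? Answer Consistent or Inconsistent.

Inconsistent

Premise 2 gives O(reconcile_directive).
Applying K to premise 4 (O(reconcile_directive -> stand_down)) and O(reconcile_directive) yields O(stand_down).
The contrapositive of premise 6 (O(~update_blueprint -> ~stand_down)) is O(stand_down -> update_blueprint), and O(stand_down) is already established, so O(update_blueprint).
Applying K to premise 1 (O(update_blueprint -> mute_channel)) and O(update_blueprint) yields O(mute_channel).
Yet premise 5 states O(~mute_channel).
We now have both O(mute_channel) and O(~mute_channel) — mute_channel is simultaneously obligatory and forbidden, violating the D-axiom.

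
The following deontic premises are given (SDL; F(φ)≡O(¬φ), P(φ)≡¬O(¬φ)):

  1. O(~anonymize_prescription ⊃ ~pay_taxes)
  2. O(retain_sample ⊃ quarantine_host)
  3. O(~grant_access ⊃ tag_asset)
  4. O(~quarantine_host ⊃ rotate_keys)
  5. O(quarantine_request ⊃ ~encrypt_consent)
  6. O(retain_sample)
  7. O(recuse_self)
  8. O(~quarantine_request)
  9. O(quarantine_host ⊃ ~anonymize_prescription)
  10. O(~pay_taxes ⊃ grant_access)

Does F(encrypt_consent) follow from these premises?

No

Premise 5 is O(quarantine_request ⊃ ~encrypt_consent), but O(quarantine_request) is not derivable from the premises, so it does not yield O(~encrypt_consent).
No other premise forces O(~encrypt_consent). An ideal world satisfying every premise can still have encrypt_consent true, so F(encrypt_consent) is not derivable.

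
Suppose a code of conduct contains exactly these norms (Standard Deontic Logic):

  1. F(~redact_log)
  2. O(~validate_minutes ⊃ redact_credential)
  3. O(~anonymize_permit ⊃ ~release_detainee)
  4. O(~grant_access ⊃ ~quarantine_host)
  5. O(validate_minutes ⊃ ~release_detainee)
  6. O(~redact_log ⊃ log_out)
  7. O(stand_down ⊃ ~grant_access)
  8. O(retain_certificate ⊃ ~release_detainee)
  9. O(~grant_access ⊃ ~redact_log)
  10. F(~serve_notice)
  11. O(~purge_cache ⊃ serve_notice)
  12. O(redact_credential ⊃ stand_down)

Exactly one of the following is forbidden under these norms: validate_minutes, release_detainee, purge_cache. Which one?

release_detainee

Premise 1, F(~redact_log), is equivalent to O(redact_log).
Premise 9, O(~grant_access ⊃ ~redact_log), contraposes to O(redact_log ⊃ grant_access); with O(redact_log) we get O(grant_access).
The contrapositive of premise 7 (O(stand_down ⊃ ~grant_access)) is O(grant_access ⊃ ~stand_down), and O(grant_access) is already established, so O(~stand_down).
The contrapositive of premise 12 (O(redact_credential ⊃ stand_down)) is O(~stand_down ⊃ ~redact_credential), and O(~stand_down) is already established, so O(~redact_credential).
Premise 2, O(~validate_minutes ⊃ redact_credential), contraposes to O(~redact_credential ⊃ validate_minutes); with O(~redact_credential) we get O(validate_minutes).
Applying K to premise 5 (O(validate_minutes ⊃ ~release_detainee)) and O(validate_minutes) yields O(~release_detainee).
So O(~release_detainee) holds, i.e. release_detainee is forbidden. None of the other listed options is forbidden under the premises.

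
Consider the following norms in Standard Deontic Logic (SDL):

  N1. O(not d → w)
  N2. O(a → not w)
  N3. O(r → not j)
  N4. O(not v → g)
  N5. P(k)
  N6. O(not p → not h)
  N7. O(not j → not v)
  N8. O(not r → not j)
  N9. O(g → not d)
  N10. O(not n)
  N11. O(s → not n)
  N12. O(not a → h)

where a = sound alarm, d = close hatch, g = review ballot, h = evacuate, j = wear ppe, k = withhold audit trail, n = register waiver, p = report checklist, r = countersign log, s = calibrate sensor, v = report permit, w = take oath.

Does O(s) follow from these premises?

Premise 11 is O(s → not n); even if O(not n) held, inferring O(s) would be affirming the consequent — invalid.
No other premise forces O(s). An ideal world satisfying every premise can still have s false, so O(s) is not derivable.

No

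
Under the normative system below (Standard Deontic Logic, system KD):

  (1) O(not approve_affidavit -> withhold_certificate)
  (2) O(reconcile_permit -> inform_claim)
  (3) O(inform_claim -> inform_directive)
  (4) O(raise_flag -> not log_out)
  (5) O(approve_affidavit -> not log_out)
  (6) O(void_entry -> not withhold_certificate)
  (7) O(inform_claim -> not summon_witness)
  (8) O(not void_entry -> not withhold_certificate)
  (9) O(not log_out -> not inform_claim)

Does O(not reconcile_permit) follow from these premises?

Yes

Premises 6 and 8 cover both cases: O(void_entry -> not withhold_certificate) and O(not void_entry -> not withhold_certificate). Since void_entry ∨ not void_entry is a tautology, O(not withhold_certificate) follows.
The contrapositive of premise 1 (O(not approve_affidavit -> withhold_certificate)) is O(not withhold_certificate -> approve_affidavit), and O(not withhold_certificate) is already established, so O(approve_affidavit).
Premise 5 is O(approve_affidavit -> not log_out); since O(approve_affidavit), deontic closure gives O(not log_out).
From O(not log_out) and premise 9, O(not log_out -> not inform_claim), we obtain O(not inform_claim).
Premise 2 is O(reconcile_permit -> inform_claim); contrapositively O(not inform_claim -> not reconcile_permit). Since O(not inform_claim) holds, K gives O(not reconcile_permit).
Premises 3, 4, 7 do not contribute to this derivation.
So O(not reconcile_permit) follows.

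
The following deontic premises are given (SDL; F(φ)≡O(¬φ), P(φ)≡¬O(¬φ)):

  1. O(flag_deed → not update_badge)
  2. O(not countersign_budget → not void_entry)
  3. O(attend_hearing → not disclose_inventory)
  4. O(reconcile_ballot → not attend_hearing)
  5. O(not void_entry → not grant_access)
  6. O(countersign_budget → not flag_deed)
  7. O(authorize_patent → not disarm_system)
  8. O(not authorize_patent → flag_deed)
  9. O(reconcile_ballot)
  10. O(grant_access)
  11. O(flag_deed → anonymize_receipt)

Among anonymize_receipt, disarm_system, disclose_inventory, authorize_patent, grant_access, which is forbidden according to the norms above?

disarm_system

Premise 10 gives O(grant_access).
The contrapositive of premise 5 (O(not void_entry → not grant_access)) is O(grant_access → void_entry), and O(grant_access) is already established, so O(void_entry).
Premise 2, O(not countersign_budget → not void_entry), contraposes to O(void_entry → countersign_budget); with O(void_entry) we get O(countersign_budget).
From O(countersign_budget) and premise 6, O(countersign_budget → not flag_deed), we obtain O(not flag_deed).
Premise 8 is O(not authorize_patent → flag_deed); contrapositively O(not flag_deed → authorize_patent). Since O(not flag_deed) holds, K gives O(authorize_patent).
With premise 7, O(authorize_patent → not disarm_system), the K-axiom yields O(not disarm_system).
So O(not disarm_system) holds, i.e. disarm_system is forbidden. None of the other listed options is forbidden under the premises.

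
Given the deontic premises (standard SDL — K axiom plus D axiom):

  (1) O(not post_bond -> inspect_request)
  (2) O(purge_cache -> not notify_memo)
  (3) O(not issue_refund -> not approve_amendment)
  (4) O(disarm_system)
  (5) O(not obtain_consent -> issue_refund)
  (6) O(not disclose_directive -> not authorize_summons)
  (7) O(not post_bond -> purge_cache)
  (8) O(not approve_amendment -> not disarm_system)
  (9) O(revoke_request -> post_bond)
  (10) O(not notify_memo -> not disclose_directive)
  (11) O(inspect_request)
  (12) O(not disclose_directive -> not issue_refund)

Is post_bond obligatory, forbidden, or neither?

Obligatory

Premise 4 states O(disarm_system) outright.
The contrapositive of premise 8 (O(not approve_amendment -> not disarm_system)) is O(disarm_system -> approve_amendment), and O(disarm_system) is already established, so O(approve_amendment).
Premise 3, O(not issue_refund -> not approve_amendment), contraposes to O(approve_amendment -> issue_refund); with O(approve_amendment) we get O(issue_refund).
The contrapositive of premise 12 (O(not disclose_directive -> not issue_refund)) is O(issue_refund -> disclose_directive), and O(issue_refund) is already established, so O(disclose_directive).
Premise 10, O(not notify_memo -> not disclose_directive), contraposes to O(disclose_directive -> notify_memo); with O(disclose_directive) we get O(notify_memo).
Premise 2, O(purge_cache -> not notify_memo), contraposes to O(notify_memo -> not purge_cache); with O(notify_memo) we get O(not purge_cache).
The contrapositive of premise 7 (O(not post_bond -> purge_cache)) is O(not purge_cache -> post_bond), and O(not purge_cache) is already established, so O(post_bond).
Premises 1, 5, 6, 9, 11 do not contribute to this derivation.
Hence post_bond is obligatory.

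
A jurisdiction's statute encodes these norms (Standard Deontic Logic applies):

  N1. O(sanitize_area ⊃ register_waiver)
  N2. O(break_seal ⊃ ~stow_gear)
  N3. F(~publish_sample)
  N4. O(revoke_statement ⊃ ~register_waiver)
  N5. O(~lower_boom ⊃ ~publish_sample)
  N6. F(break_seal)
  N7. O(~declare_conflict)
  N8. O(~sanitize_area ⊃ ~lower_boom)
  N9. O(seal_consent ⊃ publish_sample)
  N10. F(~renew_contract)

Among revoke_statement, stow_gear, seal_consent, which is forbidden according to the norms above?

Premise 3 is F(~publish_sample), i.e. O(publish_sample).
Premise 5, O(~lower_boom ⊃ ~publish_sample), contraposes to O(publish_sample ⊃ lower_boom); with O(publish_sample) we get O(lower_boom).
Premise 8 is O(~sanitize_area ⊃ ~lower_boom); contrapositively O(lower_boom ⊃ sanitize_area). Since O(lower_boom) holds, K gives O(sanitize_area).
Applying K to premise 1 (O(sanitize_area ⊃ register_waiver)) and O(sanitize_area) yields O(register_waiver).
Premise 4 is O(revoke_statement ⊃ ~register_waiver); contrapositively O(register_waiver ⊃ ~revoke_statement). Since O(register_waiver) holds, K gives O(~revoke_statement).
So O(~revoke_statement) holds, i.e. revoke_statement is forbidden. None of the other listed options is forbidden under the premises.

revoke_statement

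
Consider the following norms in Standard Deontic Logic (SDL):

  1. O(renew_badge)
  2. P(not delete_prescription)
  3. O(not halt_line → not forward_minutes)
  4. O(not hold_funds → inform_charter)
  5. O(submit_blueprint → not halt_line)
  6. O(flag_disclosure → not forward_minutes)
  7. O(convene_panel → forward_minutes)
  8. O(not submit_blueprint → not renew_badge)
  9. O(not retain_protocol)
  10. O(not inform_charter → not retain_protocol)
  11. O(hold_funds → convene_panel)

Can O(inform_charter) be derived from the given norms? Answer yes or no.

Yes

Premise 1 gives O(renew_badge).
Premise 8 is O(not submit_blueprint → not renew_badge); contrapositively O(renew_badge → submit_blueprint). Since O(renew_badge) holds, K gives O(submit_blueprint).
Premise 5 is O(submit_blueprint → not halt_line); since O(submit_blueprint), deontic closure gives O(not halt_line).
From O(not halt_line) and premise 3, O(not halt_line → not forward_minutes), we obtain O(not forward_minutes).
Premise 7, O(convene_panel → forward_minutes), contraposes to O(not forward_minutes → not convene_panel); with O(not forward_minutes) we get O(not convene_panel).
The contrapositive of premise 11 (O(hold_funds → convene_panel)) is O(not convene_panel → not hold_funds), and O(not convene_panel) is already established, so O(not hold_funds).
With premise 4, O(not hold_funds → inform_charter), the K-axiom yields O(inform_charter).
Premises 2, 6, 9, 10 do not contribute to this derivation.
So O(inform_charter) follows.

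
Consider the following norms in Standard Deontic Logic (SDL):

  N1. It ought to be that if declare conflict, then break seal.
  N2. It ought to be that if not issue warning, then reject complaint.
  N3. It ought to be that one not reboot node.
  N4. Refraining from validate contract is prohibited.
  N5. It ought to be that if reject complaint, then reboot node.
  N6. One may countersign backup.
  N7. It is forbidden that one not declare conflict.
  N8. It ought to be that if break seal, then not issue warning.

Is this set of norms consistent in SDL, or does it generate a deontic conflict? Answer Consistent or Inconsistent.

Inconsistent

Premise 3 states O(¬reboot_node) outright.
Premise 5 is O(reject_complaint → reboot_node); contrapositively O(¬reboot_node → ¬reject_complaint). Since O(¬reboot_node) holds, K gives O(¬reject_complaint).
Premise 2 is O(¬issue_warning → reject_complaint); contrapositively O(¬reject_complaint → issue_warning). Since O(¬reject_complaint) holds, K gives O(issue_warning).
The contrapositive of premise 8 (O(break_seal → ¬issue_warning)) is O(issue_warning → ¬break_seal), and O(issue_warning) is already established, so O(¬break_seal).
Premise 1, O(declare_conflict → break_seal), contraposes to O(¬break_seal → ¬declare_conflict); with O(¬break_seal) we get O(¬declare_conflict).
But premise 7, F(¬declare_conflict), means O(declare_conflict).
We now have both O(¬declare_conflict) and O(declare_conflict) — declare_conflict is simultaneously obligatory and forbidden, violating the D-axiom.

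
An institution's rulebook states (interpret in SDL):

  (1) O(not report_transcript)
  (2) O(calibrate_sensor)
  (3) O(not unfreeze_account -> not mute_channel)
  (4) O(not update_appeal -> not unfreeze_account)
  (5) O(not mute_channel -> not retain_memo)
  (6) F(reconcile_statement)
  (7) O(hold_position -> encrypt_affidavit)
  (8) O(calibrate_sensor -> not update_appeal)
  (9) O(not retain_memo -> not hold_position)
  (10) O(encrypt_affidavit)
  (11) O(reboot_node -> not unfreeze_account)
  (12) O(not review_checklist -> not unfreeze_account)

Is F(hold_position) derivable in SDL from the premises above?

From premise 2 we have O(calibrate_sensor).
From O(calibrate_sensor) and premise 8, O(calibrate_sensor -> not update_appeal), we obtain O(not update_appeal).
From O(not update_appeal) and premise 4, O(not update_appeal -> not unfreeze_account), we obtain O(not unfreeze_account).
Premise 3 is O(not unfreeze_account -> not mute_channel); since O(not unfreeze_account), deontic closure gives O(not mute_channel).
With premise 5, O(not mute_channel -> not retain_memo), the K-axiom yields O(not retain_memo).
Applying K to premise 9 (O(not retain_memo -> not hold_position)) and O(not retain_memo) yields O(not hold_position).
Premises 1, 6, 7, 10, 11, 12 do not contribute to this derivation.
So O(not hold_position) holds, i.e. F(hold_position). The claim follows.

Yes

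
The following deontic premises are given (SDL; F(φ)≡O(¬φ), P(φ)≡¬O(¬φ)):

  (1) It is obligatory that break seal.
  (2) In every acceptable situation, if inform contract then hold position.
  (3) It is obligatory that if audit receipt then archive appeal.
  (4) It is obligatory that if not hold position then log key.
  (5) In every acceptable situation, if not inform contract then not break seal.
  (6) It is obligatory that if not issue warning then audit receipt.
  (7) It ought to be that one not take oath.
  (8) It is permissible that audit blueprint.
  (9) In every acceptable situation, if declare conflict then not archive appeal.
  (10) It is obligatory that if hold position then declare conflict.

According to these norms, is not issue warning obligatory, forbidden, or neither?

Forbidden

Premise 1 gives O(break_seal).
Premise 5 is O(¬inform_contract → ¬break_seal); contrapositively O(break_seal → inform_contract). Since O(break_seal) holds, K gives O(inform_contract).
With premise 2, O(inform_contract → hold_position), the K-axiom yields O(hold_position).
Applying K to premise 10 (O(hold_position → declare_conflict)) and O(hold_position) yields O(declare_conflict).
With premise 9, O(declare_conflict → ¬archive_appeal), the K-axiom yields O(¬archive_appeal).
The contrapositive of premise 3 (O(audit_receipt → archive_appeal)) is O(¬archive_appeal → ¬audit_receipt), and O(¬archive_appeal) is already established, so O(¬audit_receipt).
Premise 6, O(¬issue_warning → audit_receipt), contraposes to O(¬audit_receipt → issue_warning); with O(¬audit_receipt) we get O(issue_warning).
Premises 4, 7, 8 do not contribute to this derivation.
Thus O(issue_warning), which is F(¬issue_warning): ¬issue_warning is forbidden.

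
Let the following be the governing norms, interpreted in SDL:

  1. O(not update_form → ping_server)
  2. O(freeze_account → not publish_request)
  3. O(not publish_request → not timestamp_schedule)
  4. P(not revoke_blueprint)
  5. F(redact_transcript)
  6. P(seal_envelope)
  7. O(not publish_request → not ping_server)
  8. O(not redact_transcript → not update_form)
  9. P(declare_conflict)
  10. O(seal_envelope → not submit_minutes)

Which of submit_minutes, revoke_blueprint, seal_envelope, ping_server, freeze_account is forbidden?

freeze_account

Premise 5 is F(redact_transcript), i.e. O(not redact_transcript).
With premise 8, O(not redact_transcript → not update_form), the K-axiom yields O(not update_form).
From O(not update_form) and premise 1, O(not update_form → ping_server), we obtain O(ping_server).
Premise 7 is O(not publish_request → not ping_server); contrapositively O(ping_server → publish_request). Since O(ping_server) holds, K gives O(publish_request).
The contrapositive of premise 2 (O(freeze_account → not publish_request)) is O(publish_request → not freeze_account), and O(publish_request) is already established, so O(not freeze_account).
So O(not freeze_account) holds, i.e. freeze_account is forbidden. None of the other listed options is forbidden under the premises.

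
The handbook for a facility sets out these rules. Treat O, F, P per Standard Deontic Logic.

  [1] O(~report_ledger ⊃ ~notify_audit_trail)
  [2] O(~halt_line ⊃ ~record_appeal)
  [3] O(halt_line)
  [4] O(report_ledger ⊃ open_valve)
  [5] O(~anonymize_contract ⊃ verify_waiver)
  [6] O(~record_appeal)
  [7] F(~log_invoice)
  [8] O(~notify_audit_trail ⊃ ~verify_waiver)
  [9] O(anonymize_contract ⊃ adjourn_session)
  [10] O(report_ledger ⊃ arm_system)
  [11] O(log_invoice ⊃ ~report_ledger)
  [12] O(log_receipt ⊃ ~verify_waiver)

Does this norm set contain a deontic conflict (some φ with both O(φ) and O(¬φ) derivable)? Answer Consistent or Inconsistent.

Premise 2 is O(~halt_line ⊃ ~record_appeal); even if O(~record_appeal) held, inferring O(~halt_line) would be affirming the consequent — invalid.
So O(~halt_line) is not derivable, and the apparent clash with O(halt_line) does not arise.
A world satisfying every obligation exists (e.g. adjourn_session=true, anonymize_contract=true, arm_system=false, halt_line=true, log_invoice=true, log_receipt=false, notify_audit_trail=false, open_valve=false, record_appeal=false, report_ledger=false, verify_waiver=false); no atom is both obligatory and forbidden, so the set is consistent.

Consistent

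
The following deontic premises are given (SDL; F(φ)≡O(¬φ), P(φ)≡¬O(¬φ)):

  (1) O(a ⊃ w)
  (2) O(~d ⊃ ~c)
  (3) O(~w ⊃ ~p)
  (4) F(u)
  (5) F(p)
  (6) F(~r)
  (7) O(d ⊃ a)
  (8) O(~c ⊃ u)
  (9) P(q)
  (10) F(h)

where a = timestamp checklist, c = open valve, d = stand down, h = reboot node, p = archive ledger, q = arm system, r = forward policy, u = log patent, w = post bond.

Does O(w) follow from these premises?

F(u) at premise 4 means O(~u).
Premise 8, O(~c ⊃ u), contraposes to O(~u ⊃ c); with O(~u) we get O(c).
The contrapositive of premise 2 (O(~d ⊃ ~c)) is O(c ⊃ d), and O(c) is already established, so O(d).
Premise 7 is O(d ⊃ a); since O(d), deontic closure gives O(a).
Premise 1 is O(a ⊃ w); since O(a), deontic closure gives O(w).
Premises 3, 5, 6, 9, 10 do not contribute to this derivation.
So O(w) follows.

Yes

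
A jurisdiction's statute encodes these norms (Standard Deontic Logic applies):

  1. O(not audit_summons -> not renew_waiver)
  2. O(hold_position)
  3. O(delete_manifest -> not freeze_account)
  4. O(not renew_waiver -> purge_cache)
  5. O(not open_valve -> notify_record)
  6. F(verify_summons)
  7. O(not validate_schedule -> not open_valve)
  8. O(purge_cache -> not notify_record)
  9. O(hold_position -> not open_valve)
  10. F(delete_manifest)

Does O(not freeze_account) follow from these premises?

No

Premise 3 is O(delete_manifest -> not freeze_account), but O(delete_manifest) is not derivable from the premises, so it does not yield O(not freeze_account).
No other premise forces O(not freeze_account). An ideal world satisfying every premise can still have not freeze_account false, so O(not freeze_account) is not derivable.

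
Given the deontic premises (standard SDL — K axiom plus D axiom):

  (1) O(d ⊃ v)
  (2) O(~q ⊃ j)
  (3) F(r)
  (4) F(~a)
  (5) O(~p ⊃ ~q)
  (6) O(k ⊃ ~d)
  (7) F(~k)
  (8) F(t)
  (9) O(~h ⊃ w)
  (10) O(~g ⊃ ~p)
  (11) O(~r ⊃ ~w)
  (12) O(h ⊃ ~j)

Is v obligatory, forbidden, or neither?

Premise 1 is O(d ⊃ v), but O(d) is not derivable from the premises, so it does not yield O(v).
No premise or chain of K-axiom applications forces O(v), and none forces O(~v). So v is neither obligatory nor forbidden under these norms.

Neither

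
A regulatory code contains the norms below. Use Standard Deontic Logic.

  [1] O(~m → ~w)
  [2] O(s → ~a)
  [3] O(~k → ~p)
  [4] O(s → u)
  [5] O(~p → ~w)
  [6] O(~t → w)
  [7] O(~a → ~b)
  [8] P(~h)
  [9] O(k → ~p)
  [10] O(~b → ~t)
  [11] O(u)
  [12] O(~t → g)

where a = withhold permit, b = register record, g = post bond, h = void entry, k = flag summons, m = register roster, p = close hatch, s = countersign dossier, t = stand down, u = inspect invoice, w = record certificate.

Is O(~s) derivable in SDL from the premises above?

Yes

By case analysis on k: premise 9 gives O(k → ~p) and premise 3 gives O(~k → ~p), so O(~p) either way.
With premise 5, O(~p → ~w), the K-axiom yields O(~w).
The contrapositive of premise 6 (O(~t → w)) is O(~w → t), and O(~w) is already established, so O(t).
The contrapositive of premise 10 (O(~b → ~t)) is O(t → b), and O(t) is already established, so O(b).
Premise 7, O(~a → ~b), contraposes to O(b → a); with O(b) we get O(a).
Premise 2 is O(s → ~a); contrapositively O(a → ~s). Since O(a) holds, K gives O(~s).
Premises 1, 4, 8, 11, 12 do not contribute to this derivation.
So O(~s) follows.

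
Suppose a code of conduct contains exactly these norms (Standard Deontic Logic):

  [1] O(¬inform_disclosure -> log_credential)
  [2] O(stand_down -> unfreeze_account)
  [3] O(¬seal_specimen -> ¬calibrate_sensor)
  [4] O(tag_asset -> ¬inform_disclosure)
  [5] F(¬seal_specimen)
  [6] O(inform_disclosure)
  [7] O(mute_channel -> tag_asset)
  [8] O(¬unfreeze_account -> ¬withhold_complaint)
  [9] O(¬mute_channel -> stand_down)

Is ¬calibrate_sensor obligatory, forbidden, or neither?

Premise 3 is O(¬seal_specimen -> ¬calibrate_sensor), but O(¬seal_specimen) is not derivable from the premises, so it does not yield O(¬calibrate_sensor).
No premise or chain of K-axiom applications forces O(¬calibrate_sensor), and none forces O(calibrate_sensor). So ¬calibrate_sensor is neither obligatory nor forbidden under these norms.

Neither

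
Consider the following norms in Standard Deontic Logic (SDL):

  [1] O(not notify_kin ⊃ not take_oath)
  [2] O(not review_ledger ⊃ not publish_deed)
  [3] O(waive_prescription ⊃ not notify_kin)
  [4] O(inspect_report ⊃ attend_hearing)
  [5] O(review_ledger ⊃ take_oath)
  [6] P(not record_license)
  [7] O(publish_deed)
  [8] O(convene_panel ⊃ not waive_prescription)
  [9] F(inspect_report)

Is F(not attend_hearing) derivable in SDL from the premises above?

No

Premise 4 is O(inspect_report ⊃ attend_hearing), but O(inspect_report) is not derivable from the premises, so it does not yield O(attend_hearing).
No other premise forces O(attend_hearing). An ideal world satisfying every premise can still have not attend_hearing true, so F(not attend_hearing) is not derivable.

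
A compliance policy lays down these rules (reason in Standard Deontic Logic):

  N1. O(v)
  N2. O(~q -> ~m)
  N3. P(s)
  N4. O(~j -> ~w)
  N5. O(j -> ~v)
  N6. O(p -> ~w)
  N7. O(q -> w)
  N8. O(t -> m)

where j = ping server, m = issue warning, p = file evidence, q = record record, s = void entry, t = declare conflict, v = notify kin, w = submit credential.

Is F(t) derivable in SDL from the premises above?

From premise 1 we have O(v).
Premise 5, O(j -> ~v), contraposes to O(v -> ~j); with O(v) we get O(~j).
Premise 4 is O(~j -> ~w); since O(~j), deontic closure gives O(~w).
Premise 7 is O(q -> w); contrapositively O(~w -> ~q). Since O(~w) holds, K gives O(~q).
Applying K to premise 2 (O(~q -> ~m)) and O(~q) yields O(~m).
Premise 8 is O(t -> m); contrapositively O(~m -> ~t). Since O(~m) holds, K gives O(~t).
Premises 3, 6 do not contribute to this derivation.
So O(~t) holds, i.e. F(t). The claim follows.

Yes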